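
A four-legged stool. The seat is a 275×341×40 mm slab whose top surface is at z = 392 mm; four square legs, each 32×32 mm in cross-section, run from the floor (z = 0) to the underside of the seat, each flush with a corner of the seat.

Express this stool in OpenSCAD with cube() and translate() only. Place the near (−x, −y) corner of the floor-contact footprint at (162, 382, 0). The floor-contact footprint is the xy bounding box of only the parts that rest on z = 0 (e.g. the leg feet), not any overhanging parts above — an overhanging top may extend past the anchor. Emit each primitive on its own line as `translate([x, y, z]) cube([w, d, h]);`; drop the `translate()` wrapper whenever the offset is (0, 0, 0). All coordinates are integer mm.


// leg_h = 392 - 40 = 352
translate([162, 382, 352]) cube([275, 341, 40]);
translate([162, 382, 0]) cube([32, 32, 352]);
translate([405, 382, 0]) cube([32, 32, 352]);
translate([162, 691, 0]) cube([32, 32, 352]);
translate([405, 691, 0]) cube([32, 32, 352]);


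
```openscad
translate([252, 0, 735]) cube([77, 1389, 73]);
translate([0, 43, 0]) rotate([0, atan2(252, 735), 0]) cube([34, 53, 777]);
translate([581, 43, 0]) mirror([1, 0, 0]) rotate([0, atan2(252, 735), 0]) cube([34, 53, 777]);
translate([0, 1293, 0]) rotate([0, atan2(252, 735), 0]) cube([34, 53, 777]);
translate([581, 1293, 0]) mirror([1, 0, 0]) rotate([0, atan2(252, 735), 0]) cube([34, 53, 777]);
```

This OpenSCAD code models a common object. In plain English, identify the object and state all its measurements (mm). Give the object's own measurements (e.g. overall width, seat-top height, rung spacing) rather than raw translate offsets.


A sawhorse. A 77×1389×73 mm beam (x, y, z) sits on two A-frame leg pairs. Each pair is two raked legs of 34×53 mm section (53 mm along y) splaying symmetrically in x. Each leg rises 735 mm vertically over 252 mm of horizontal reach and is 777 mm long along its own axis. Every leg's outer bottom edge rests on the floor and its outer top edge meets a bottom edge of the beam — the left legs (tilting toward +x) meet the beam's −x bottom edge, the right legs (their mirror images, tilting toward −x) meet its +x bottom edge — so the leg tops tuck under the beam, the beam's underside is 735 mm above the floor, and the feet are 581 mm apart outside-to-outside with the beam centred between them. The two leg pairs are set in 43 mm from either end of the beam.


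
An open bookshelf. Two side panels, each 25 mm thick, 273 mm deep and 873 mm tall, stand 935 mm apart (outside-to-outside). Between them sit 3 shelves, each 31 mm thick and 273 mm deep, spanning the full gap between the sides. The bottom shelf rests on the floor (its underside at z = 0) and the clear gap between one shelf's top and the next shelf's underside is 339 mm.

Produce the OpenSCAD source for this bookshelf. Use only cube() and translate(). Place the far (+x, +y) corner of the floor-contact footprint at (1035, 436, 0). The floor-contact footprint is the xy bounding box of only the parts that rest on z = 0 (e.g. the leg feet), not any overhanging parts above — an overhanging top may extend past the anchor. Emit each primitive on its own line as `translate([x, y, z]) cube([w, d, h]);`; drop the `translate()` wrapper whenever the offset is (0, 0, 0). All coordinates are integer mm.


translate([100, 163, 0]) cube([25, 273, 873]);
translate([1010, 163, 0]) cube([25, 273, 873]);
translate([125, 163, 0]) cube([885, 273, 31]);
translate([125, 163, 370]) cube([885, 273, 31]);
translate([125, 163, 740]) cube([885, 273, 31]);


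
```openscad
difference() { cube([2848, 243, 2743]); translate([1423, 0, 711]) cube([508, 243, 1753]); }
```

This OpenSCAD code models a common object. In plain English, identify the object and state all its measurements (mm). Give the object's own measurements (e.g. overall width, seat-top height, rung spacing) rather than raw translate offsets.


A wall 2848 mm long (x), 243 mm thick (y), 2743 mm tall, with a rectangular window opening cut through it. The opening is 508 mm wide and 1753 mm tall; its sill is at z = 711 mm and its near (−x) edge is 1423 mm from the wall's −x end. The opening passes through the full wall thickness.


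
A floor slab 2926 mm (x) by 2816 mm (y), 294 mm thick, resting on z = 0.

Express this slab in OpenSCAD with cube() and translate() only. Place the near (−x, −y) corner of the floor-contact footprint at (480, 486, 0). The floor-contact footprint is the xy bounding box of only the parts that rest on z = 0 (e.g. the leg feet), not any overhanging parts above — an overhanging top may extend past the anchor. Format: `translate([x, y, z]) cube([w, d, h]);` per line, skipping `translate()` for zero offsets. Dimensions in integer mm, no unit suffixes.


translate([480, 486, 0]) cube([2926, 2816, 294]);


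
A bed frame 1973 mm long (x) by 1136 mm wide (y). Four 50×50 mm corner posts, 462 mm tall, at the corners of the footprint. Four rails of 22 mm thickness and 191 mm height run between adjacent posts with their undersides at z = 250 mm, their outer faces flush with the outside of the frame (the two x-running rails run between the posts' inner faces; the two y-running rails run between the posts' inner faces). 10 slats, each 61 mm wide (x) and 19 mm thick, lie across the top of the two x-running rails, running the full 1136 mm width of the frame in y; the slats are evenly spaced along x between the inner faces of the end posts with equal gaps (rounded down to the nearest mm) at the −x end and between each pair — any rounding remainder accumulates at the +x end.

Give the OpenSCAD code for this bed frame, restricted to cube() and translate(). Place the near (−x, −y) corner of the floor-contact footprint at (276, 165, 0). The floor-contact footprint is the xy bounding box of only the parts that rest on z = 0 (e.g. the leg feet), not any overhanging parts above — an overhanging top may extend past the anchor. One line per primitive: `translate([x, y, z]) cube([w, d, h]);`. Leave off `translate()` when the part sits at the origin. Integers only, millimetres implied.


// slat z = rail_z + rail_h = 250 + 191 = 441
// slat gap = ⌊(1873 − 10·61) / 11⌋ = 114
translate([276, 165, 0]) cube([50, 50, 462]);
translate([276, 1251, 0]) cube([50, 50, 462]);
translate([2199, 165, 0]) cube([50, 50, 462]);
translate([2199, 1251, 0]) cube([50, 50, 462]);
translate([326, 165, 250]) cube([1873, 22, 191]);
translate([326, 1279, 250]) cube([1873, 22, 191]);
translate([276, 215, 250]) cube([22, 1036, 191]);
translate([2227, 215, 250]) cube([22, 1036, 191]);
translate([440, 165, 441]) cube([61, 1136, 19]);
translate([615, 165, 441]) cube([61, 1136, 19]);
translate([790, 165, 441]) cube([61, 1136, 19]);
translate([965, 165, 441]) cube([61, 1136, 19]);
translate([1140, 165, 441]) cube([61, 1136, 19]);
translate([1315, 165, 441]) cube([61, 1136, 19]);
translate([1490, 165, 441]) cube([61, 1136, 19]);
translate([1665, 165, 441]) cube([61, 1136, 19]);
translate([1840, 165, 441]) cube([61, 1136, 19]);
translate([2015, 165, 441]) cube([61, 1136, 19]);


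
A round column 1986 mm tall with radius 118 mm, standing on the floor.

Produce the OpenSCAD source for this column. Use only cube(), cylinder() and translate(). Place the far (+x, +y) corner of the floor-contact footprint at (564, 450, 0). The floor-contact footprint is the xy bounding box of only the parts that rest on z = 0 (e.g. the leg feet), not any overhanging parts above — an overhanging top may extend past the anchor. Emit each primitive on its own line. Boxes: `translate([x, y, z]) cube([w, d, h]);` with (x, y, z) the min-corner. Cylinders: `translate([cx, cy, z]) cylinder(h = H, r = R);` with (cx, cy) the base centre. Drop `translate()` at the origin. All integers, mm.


translate([446, 332, 0]) cylinder(h = 1986, r = 118);


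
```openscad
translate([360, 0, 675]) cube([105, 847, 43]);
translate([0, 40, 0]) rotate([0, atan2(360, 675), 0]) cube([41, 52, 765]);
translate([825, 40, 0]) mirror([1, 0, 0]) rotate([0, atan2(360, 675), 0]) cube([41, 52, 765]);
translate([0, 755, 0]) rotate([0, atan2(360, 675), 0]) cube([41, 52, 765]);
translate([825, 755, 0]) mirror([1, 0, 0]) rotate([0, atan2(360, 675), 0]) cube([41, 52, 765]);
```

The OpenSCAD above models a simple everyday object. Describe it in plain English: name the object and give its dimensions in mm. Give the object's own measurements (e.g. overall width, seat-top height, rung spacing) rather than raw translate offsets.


A sawhorse. A 105×847×43 mm beam (x, y, z) sits on two A-frame leg pairs. Each pair is two raked legs of 41×52 mm section (52 mm along y) splaying symmetrically in x. Each leg rises 675 mm vertically over 360 mm of horizontal reach and is 765 mm long along its own axis. Every leg's outer bottom edge rests on the floor and its outer top edge meets a bottom edge of the beam — the left legs (tilting toward +x) meet the beam's −x bottom edge, the right legs (their mirror images, tilting toward −x) meet its +x bottom edge — so the leg tops tuck under the beam, the beam's underside is 675 mm above the floor, and the feet are 825 mm apart outside-to-outside with the beam centred between them. The two leg pairs are set in 40 mm from either end of the beam.


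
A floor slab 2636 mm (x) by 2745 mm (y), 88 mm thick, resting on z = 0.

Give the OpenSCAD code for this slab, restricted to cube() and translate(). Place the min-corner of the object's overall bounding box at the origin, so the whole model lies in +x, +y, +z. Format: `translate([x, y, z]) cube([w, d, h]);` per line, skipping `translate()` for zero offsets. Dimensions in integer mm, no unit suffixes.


cube([2636, 2745, 88]);


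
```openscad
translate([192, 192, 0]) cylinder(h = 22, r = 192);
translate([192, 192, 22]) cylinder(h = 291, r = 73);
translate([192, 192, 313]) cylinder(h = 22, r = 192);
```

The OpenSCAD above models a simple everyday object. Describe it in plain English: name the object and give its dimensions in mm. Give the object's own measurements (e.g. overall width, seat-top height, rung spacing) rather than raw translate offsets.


A spool: two coaxial disc flanges of radius 192 mm and thickness 22 mm, joined by a core cylinder of radius 73 mm and height 291 mm. The lower flange rests on z = 0 and the three cylinders share a vertical axis.


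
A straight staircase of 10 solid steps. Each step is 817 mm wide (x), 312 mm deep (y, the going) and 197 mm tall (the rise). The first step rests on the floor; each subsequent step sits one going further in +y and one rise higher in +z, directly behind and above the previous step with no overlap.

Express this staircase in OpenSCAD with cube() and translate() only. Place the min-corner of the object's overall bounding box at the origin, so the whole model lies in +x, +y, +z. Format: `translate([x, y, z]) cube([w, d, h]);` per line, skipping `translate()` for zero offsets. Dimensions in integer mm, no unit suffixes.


cube([817, 312, 197]);
translate([0, 312, 197]) cube([817, 312, 197]);
translate([0, 624, 394]) cube([817, 312, 197]);
translate([0, 936, 591]) cube([817, 312, 197]);
translate([0, 1248, 788]) cube([817, 312, 197]);
translate([0, 1560, 985]) cube([817, 312, 197]);
translate([0, 1872, 1182]) cube([817, 312, 197]);
translate([0, 2184, 1379]) cube([817, 312, 197]);
translate([0, 2496, 1576]) cube([817, 312, 197]);
translate([0, 2808, 1773]) cube([817, 312, 197]);


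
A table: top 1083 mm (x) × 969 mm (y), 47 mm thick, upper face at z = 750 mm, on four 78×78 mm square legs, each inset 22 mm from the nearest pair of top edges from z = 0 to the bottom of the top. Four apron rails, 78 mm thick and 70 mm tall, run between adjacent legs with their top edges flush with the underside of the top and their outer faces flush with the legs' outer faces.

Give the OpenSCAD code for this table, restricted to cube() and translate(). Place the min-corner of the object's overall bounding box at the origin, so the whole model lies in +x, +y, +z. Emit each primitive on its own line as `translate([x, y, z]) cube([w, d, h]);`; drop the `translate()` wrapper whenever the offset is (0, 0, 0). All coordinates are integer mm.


translate([0, 0, 703]) cube([1083, 969, 47]);
translate([22, 22, 0]) cube([78, 78, 703]);
translate([983, 22, 0]) cube([78, 78, 703]);
translate([22, 869, 0]) cube([78, 78, 703]);
translate([983, 869, 0]) cube([78, 78, 703]);
translate([100, 22, 633]) cube([883, 78, 70]);
translate([100, 869, 633]) cube([883, 78, 70]);
translate([22, 100, 633]) cube([78, 769, 70]);
translate([983, 100, 633]) cube([78, 769, 70]);


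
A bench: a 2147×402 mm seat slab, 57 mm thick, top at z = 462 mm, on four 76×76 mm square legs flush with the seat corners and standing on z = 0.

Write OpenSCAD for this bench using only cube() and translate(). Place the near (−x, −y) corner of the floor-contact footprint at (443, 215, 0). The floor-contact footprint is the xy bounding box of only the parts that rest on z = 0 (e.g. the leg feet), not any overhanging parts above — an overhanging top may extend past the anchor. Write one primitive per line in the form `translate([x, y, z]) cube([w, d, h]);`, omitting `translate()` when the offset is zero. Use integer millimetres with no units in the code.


translate([443, 215, 405]) cube([2147, 402, 57]);
translate([443, 215, 0]) cube([76, 76, 405]);
translate([443, 541, 0]) cube([76, 76, 405]);
translate([2514, 215, 0]) cube([76, 76, 405]);
translate([2514, 541, 0]) cube([76, 76, 405]);


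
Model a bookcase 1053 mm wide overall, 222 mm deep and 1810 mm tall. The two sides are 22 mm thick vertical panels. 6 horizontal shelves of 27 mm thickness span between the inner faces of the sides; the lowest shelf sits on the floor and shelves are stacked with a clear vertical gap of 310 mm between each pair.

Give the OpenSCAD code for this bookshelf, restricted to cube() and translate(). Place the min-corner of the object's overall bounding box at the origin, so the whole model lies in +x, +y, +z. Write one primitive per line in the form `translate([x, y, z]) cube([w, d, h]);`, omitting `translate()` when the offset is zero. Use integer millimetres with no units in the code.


cube([22, 222, 1810]);
translate([1031, 0, 0]) cube([22, 222, 1810]);
translate([22, 0, 0]) cube([1009, 222, 27]);
translate([22, 0, 337]) cube([1009, 222, 27]);
translate([22, 0, 674]) cube([1009, 222, 27]);
translate([22, 0, 1011]) cube([1009, 222, 27]);
translate([22, 0, 1348]) cube([1009, 222, 27]);
translate([22, 0, 1685]) cube([1009, 222, 27]);


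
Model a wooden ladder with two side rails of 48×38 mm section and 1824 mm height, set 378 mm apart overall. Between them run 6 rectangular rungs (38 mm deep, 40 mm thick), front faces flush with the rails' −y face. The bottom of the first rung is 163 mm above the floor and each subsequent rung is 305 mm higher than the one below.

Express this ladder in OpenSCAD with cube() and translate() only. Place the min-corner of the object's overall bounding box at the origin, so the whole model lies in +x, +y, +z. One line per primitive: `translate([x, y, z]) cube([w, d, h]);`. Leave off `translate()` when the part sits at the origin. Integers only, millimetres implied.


// rung span = 378 - 2*48 = 282
// rung[k] z = 163 + k*305
cube([48, 38, 1824]);
translate([330, 0, 0]) cube([48, 38, 1824]);
translate([48, 0, 163]) cube([282, 38, 40]);
translate([48, 0, 468]) cube([282, 38, 40]);
translate([48, 0, 773]) cube([282, 38, 40]);
translate([48, 0, 1078]) cube([282, 38, 40]);
translate([48, 0, 1383]) cube([282, 38, 40]);
translate([48, 0, 1688]) cube([282, 38, 40]);


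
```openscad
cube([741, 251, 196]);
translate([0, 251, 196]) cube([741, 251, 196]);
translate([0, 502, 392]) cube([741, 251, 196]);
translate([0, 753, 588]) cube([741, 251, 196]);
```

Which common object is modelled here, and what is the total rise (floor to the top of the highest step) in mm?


A staircase. The total rise is 784 mm.

4 identical blocks, each offset up and back from the previous — a staircase. Each step is 196 mm tall and there are 4 of them, so the total rise is 4 × 196 = 784 mm.


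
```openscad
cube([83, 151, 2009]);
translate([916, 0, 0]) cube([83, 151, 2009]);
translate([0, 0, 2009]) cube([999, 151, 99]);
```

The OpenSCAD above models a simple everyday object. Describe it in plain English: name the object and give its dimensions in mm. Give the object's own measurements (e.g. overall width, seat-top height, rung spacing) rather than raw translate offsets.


A door frame. The clear opening is 833 mm wide and 2009 mm high. Two 83 mm wide jambs, 151 mm deep, stand either side of the opening from the floor to the top of the opening. A 99 mm thick head sits across the top of both jambs, spanning the full outside width of the frame.


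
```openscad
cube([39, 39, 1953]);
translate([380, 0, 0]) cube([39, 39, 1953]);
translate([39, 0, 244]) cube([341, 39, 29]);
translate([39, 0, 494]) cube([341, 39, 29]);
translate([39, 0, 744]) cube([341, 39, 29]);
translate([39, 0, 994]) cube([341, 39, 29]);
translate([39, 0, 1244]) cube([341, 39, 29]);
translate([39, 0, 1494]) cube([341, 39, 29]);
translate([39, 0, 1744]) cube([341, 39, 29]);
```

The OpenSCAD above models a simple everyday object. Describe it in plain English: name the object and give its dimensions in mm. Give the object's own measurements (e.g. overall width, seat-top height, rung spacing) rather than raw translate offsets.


A straight ladder. Two 39×39 mm vertical rails, 1953 mm tall, stand 419 mm apart (outside-to-outside) with their front faces coplanar on the −y side. 7 rungs, each 39 mm deep and 29 mm tall, span between the inner faces of the rails, front faces flush with the rails. The lowest rung's underside is at z = 244 mm and rungs are spaced 250 mm apart (underside to underside).


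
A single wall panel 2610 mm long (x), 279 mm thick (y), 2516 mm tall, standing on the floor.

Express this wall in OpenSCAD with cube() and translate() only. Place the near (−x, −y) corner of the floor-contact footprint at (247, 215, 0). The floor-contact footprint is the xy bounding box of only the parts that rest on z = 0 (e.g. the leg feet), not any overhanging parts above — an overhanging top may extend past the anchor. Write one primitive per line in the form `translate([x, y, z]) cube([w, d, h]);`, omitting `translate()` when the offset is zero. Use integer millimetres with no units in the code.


translate([247, 215, 0]) cube([2610, 279, 2516]);


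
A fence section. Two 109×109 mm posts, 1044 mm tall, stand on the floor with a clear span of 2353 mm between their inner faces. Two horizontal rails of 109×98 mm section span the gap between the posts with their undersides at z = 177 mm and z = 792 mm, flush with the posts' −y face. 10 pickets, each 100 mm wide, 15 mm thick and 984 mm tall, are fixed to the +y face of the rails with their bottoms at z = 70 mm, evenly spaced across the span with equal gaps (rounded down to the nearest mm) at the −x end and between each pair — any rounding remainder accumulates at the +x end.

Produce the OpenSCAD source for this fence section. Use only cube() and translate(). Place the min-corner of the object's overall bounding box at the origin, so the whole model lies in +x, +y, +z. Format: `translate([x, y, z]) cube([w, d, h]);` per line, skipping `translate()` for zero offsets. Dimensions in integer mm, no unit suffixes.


cube([109, 109, 1044]);
translate([2462, 0, 0]) cube([109, 109, 1044]);
translate([109, 0, 177]) cube([2353, 109, 98]);
translate([109, 0, 792]) cube([2353, 109, 98]);
translate([232, 109, 70]) cube([100, 15, 984]);
translate([455, 109, 70]) cube([100, 15, 984]);
translate([678, 109, 70]) cube([100, 15, 984]);
translate([901, 109, 70]) cube([100, 15, 984]);
translate([1124, 109, 70]) cube([100, 15, 984]);
translate([1347, 109, 70]) cube([100, 15, 984]);
translate([1570, 109, 70]) cube([100, 15, 984]);
translate([1793, 109, 70]) cube([100, 15, 984]);
translate([2016, 109, 70]) cube([100, 15, 984]);
translate([2239, 109, 70]) cube([100, 15, 984]);


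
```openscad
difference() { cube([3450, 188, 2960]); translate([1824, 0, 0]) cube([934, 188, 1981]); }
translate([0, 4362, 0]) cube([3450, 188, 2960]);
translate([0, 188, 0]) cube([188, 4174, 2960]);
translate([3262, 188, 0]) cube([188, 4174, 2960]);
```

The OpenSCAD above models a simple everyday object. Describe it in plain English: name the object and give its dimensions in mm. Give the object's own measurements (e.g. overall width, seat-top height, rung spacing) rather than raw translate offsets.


A single room: four walls, each 2960 mm tall and 188 mm thick, enclosing an outside footprint 3450×4550 mm (x × y), no floor or roof. The front and back walls (−y and +y sides) run the full x-width; the side walls fit between their inner faces. A door opening 934 mm wide and 1981 mm tall is cut through the front wall from the floor up, its −x edge 1824 mm from the wall's −x end.


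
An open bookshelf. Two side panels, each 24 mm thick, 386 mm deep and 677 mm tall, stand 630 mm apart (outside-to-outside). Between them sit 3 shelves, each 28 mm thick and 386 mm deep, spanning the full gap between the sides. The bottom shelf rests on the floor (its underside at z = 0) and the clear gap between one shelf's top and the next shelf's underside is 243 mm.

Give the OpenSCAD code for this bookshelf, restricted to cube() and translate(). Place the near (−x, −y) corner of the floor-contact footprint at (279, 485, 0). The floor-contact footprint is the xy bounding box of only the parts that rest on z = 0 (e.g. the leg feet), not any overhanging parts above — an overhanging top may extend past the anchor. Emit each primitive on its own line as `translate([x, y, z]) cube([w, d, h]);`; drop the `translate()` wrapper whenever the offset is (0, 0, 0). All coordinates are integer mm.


translate([279, 485, 0]) cube([24, 386, 677]);
translate([885, 485, 0]) cube([24, 386, 677]);
translate([303, 485, 0]) cube([582, 386, 28]);
translate([303, 485, 271]) cube([582, 386, 28]);
translate([303, 485, 542]) cube([582, 386, 28]);


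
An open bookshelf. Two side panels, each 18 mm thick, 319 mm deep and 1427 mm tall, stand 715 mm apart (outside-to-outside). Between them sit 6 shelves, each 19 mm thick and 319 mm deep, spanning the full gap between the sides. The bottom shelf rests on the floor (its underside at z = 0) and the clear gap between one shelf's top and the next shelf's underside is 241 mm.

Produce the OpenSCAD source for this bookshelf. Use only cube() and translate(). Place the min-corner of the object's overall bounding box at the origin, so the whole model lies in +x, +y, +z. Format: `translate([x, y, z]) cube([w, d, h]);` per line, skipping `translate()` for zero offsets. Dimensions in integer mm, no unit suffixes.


cube([18, 319, 1427]);
translate([697, 0, 0]) cube([18, 319, 1427]);
translate([18, 0, 0]) cube([679, 319, 19]);
translate([18, 0, 260]) cube([679, 319, 19]);
translate([18, 0, 520]) cube([679, 319, 19]);
translate([18, 0, 780]) cube([679, 319, 19]);
translate([18, 0, 1040]) cube([679, 319, 19]);
translate([18, 0, 1300]) cube([679, 319, 19]);


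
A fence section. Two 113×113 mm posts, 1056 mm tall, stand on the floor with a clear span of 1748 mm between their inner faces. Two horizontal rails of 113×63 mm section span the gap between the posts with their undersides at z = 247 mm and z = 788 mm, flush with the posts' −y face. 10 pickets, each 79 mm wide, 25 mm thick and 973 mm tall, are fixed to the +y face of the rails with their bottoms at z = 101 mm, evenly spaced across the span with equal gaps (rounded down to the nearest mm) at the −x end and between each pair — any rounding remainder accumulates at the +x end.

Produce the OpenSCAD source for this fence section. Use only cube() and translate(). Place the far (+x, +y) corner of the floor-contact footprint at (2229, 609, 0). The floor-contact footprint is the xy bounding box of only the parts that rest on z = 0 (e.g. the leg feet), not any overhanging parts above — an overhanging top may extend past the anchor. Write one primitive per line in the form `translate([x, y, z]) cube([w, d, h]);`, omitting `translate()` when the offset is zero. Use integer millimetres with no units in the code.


translate([255, 496, 0]) cube([113, 113, 1056]);
translate([2116, 496, 0]) cube([113, 113, 1056]);
translate([368, 496, 247]) cube([1748, 113, 63]);
translate([368, 496, 788]) cube([1748, 113, 63]);
translate([455, 609, 101]) cube([79, 25, 973]);
translate([621, 609, 101]) cube([79, 25, 973]);
translate([787, 609, 101]) cube([79, 25, 973]);
translate([953, 609, 101]) cube([79, 25, 973]);
translate([1119, 609, 101]) cube([79, 25, 973]);
translate([1285, 609, 101]) cube([79, 25, 973]);
translate([1451, 609, 101]) cube([79, 25, 973]);
translate([1617, 609, 101]) cube([79, 25, 973]);
translate([1783, 609, 101]) cube([79, 25, 973]);
translate([1949, 609, 101]) cube([79, 25, 973]);


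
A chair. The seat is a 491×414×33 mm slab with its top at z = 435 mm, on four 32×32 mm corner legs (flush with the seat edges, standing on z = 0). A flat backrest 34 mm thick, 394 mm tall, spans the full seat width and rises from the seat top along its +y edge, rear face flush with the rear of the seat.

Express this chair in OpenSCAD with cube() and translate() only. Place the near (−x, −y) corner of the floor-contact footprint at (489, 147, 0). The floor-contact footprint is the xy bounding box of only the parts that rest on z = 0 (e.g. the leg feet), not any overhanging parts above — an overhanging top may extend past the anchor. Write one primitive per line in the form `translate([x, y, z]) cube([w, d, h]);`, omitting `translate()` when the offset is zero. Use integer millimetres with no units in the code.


translate([489, 147, 402]) cube([491, 414, 33]);
translate([489, 147, 0]) cube([32, 32, 402]);
translate([948, 147, 0]) cube([32, 32, 402]);
translate([489, 529, 0]) cube([32, 32, 402]);
translate([948, 529, 0]) cube([32, 32, 402]);
translate([489, 527, 435]) cube([491, 34, 394]);


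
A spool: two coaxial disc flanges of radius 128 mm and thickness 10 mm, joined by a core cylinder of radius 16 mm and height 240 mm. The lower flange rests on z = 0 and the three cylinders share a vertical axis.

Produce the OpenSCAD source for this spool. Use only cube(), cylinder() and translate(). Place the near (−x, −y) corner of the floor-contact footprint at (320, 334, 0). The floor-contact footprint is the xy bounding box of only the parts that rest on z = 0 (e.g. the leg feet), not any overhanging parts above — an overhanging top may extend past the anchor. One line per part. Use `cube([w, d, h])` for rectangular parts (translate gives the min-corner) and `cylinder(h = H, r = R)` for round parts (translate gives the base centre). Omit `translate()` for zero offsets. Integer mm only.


translate([448, 462, 0]) cylinder(h = 10, r = 128);
translate([448, 462, 10]) cylinder(h = 240, r = 16);
translate([448, 462, 250]) cylinder(h = 10, r = 128);


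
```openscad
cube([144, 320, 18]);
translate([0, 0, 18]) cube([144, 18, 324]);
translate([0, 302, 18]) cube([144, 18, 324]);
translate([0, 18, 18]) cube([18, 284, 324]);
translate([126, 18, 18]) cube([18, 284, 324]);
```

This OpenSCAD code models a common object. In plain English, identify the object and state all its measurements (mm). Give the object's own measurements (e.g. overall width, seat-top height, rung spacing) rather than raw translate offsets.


An open-topped rectangular box: outside dimensions 144×320×342 mm, with a uniform wall and base thickness of 18 mm. The base is a full 144×320 slab on the floor; four walls sit on top of the base. The front and back walls (the −y and +y sides) span the full width; the two side walls fit between them.


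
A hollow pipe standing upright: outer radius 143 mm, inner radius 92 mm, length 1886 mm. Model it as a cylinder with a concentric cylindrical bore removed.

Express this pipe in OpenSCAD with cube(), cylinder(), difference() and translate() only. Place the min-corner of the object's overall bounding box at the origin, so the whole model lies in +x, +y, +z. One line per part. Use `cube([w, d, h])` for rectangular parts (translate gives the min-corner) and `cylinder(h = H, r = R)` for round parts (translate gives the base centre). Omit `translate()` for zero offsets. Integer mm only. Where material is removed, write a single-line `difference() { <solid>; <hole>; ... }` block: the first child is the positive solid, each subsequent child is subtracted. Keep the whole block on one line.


difference() { translate([143, 143, 0]) cylinder(h = 1886, r = 143); translate([143, 143, 0]) cylinder(h = 1886, r = 92); }


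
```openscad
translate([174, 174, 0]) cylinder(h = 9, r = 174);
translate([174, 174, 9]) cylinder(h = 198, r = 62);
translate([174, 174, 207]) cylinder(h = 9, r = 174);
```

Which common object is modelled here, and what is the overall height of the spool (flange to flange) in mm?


A spool. The overall height is 216 mm.

Three coaxial cylinders, large–small–large — a spool. Two 9 mm flanges and a 198 mm core give 9 + 198 + 9 = 216 mm.


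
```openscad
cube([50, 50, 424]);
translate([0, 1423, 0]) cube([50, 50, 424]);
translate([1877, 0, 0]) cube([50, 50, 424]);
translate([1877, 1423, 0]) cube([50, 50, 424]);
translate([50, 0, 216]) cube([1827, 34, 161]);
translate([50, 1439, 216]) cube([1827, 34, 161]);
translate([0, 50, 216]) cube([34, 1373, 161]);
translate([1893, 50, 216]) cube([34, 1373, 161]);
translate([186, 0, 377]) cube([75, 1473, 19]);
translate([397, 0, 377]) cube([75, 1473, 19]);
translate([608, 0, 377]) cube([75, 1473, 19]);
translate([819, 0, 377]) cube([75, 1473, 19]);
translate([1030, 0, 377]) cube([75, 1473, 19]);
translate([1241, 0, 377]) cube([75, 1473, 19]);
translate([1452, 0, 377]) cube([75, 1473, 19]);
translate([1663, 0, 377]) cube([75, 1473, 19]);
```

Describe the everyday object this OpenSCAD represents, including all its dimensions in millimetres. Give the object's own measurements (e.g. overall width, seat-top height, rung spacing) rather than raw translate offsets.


A bed frame 1927 mm long (x) by 1473 mm wide (y). Four 50×50 mm corner posts, 424 mm tall, at the corners of the footprint. Four rails of 34 mm thickness and 161 mm height run between adjacent posts with their undersides at z = 216 mm, their outer faces flush with the outside of the frame (the two x-running rails run between the posts' inner faces; the two y-running rails run between the posts' inner faces). 8 slats, each 75 mm wide (x) and 19 mm thick, lie across the top of the two x-running rails, running the full 1473 mm width of the frame in y; along x they sit between the end posts with a 136 mm gap after the −x posts and between neighbouring slats, leaving 139 mm before the +x posts.


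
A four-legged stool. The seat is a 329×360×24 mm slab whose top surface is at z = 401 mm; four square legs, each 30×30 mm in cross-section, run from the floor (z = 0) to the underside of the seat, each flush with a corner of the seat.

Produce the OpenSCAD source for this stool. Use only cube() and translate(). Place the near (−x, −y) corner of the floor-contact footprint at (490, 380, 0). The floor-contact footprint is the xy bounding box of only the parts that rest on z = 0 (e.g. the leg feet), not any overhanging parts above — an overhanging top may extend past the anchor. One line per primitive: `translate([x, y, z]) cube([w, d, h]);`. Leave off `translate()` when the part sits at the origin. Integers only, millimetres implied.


// leg_h = 401 - 24 = 377
translate([490, 380, 377]) cube([329, 360, 24]);
translate([490, 380, 0]) cube([30, 30, 377]);
translate([789, 380, 0]) cube([30, 30, 377]);
translate([490, 710, 0]) cube([30, 30, 377]);
translate([789, 710, 0]) cube([30, 30, 377]);


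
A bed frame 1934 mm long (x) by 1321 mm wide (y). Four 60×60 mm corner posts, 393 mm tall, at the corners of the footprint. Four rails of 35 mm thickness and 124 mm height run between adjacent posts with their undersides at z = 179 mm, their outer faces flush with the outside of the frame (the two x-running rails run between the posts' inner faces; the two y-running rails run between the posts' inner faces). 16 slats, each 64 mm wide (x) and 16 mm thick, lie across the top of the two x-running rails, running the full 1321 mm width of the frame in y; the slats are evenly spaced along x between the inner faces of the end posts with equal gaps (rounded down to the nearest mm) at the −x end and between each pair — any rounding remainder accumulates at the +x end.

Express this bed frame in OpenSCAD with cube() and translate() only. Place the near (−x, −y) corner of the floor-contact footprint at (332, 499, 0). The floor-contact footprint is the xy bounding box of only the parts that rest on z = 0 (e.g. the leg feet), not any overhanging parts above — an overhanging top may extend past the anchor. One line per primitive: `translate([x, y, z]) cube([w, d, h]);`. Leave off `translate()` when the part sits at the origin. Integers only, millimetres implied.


translate([332, 499, 0]) cube([60, 60, 393]);
translate([332, 1760, 0]) cube([60, 60, 393]);
translate([2206, 499, 0]) cube([60, 60, 393]);
translate([2206, 1760, 0]) cube([60, 60, 393]);
translate([392, 499, 179]) cube([1814, 35, 124]);
translate([392, 1785, 179]) cube([1814, 35, 124]);
translate([332, 559, 179]) cube([35, 1201, 124]);
translate([2231, 559, 179]) cube([35, 1201, 124]);
translate([438, 499, 303]) cube([64, 1321, 16]);
translate([548, 499, 303]) cube([64, 1321, 16]);
translate([658, 499, 303]) cube([64, 1321, 16]);
translate([768, 499, 303]) cube([64, 1321, 16]);
translate([878, 499, 303]) cube([64, 1321, 16]);
translate([988, 499, 303]) cube([64, 1321, 16]);
translate([1098, 499, 303]) cube([64, 1321, 16]);
translate([1208, 499, 303]) cube([64, 1321, 16]);
translate([1318, 499, 303]) cube([64, 1321, 16]);
translate([1428, 499, 303]) cube([64, 1321, 16]);
translate([1538, 499, 303]) cube([64, 1321, 16]);
translate([1648, 499, 303]) cube([64, 1321, 16]);
translate([1758, 499, 303]) cube([64, 1321, 16]);
translate([1868, 499, 303]) cube([64, 1321, 16]);
translate([1978, 499, 303]) cube([64, 1321, 16]);
translate([2088, 499, 303]) cube([64, 1321, 16]);


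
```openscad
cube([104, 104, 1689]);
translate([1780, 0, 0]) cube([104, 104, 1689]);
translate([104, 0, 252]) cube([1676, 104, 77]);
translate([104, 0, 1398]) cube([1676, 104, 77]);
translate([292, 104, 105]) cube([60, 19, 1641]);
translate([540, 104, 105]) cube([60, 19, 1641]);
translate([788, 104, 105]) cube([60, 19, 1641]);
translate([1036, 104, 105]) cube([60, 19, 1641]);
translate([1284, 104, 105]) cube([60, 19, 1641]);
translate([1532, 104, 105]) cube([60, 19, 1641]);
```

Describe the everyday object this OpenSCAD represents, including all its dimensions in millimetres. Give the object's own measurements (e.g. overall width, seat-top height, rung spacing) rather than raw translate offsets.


A fence section. Two 104×104 mm posts, 1689 mm tall, stand on the floor with a clear span of 1676 mm between their inner faces. Two horizontal rails of 104×77 mm section span the gap between the posts with their undersides at z = 252 mm and z = 1398 mm, flush with the posts' −y face. 6 pickets, each 60 mm wide, 19 mm thick and 1641 mm tall, are fixed to the +y face of the rails with their bottoms at z = 105 mm, spaced across the span with a 188 mm gap after the −x post and between neighbouring pickets and before the +x post.


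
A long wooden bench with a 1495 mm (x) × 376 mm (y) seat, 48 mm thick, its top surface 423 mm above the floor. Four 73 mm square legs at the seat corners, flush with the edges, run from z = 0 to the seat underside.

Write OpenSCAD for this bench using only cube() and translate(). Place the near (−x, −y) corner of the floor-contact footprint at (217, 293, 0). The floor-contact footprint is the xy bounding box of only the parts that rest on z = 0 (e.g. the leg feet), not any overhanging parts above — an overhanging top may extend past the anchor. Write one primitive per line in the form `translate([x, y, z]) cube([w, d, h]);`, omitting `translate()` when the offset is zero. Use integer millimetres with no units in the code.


// leg_h = 423 − 48 = 375
translate([217, 293, 375]) cube([1495, 376, 48]);
translate([217, 293, 0]) cube([73, 73, 375]);
translate([217, 596, 0]) cube([73, 73, 375]);
translate([1639, 293, 0]) cube([73, 73, 375]);
translate([1639, 596, 0]) cube([73, 73, 375]);


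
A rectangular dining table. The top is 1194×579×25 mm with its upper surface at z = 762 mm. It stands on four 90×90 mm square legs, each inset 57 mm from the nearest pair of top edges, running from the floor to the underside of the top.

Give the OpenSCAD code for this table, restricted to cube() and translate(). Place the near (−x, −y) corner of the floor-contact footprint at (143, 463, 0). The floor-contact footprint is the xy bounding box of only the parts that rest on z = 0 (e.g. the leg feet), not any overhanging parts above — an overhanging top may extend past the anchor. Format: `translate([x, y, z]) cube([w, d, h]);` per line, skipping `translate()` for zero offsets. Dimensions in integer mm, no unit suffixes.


// leg_h = 762 - 25 = 737
translate([86, 406, 737]) cube([1194, 579, 25]);
translate([143, 463, 0]) cube([90, 90, 737]);
translate([1133, 463, 0]) cube([90, 90, 737]);
translate([143, 838, 0]) cube([90, 90, 737]);
translate([1133, 838, 0]) cube([90, 90, 737]);


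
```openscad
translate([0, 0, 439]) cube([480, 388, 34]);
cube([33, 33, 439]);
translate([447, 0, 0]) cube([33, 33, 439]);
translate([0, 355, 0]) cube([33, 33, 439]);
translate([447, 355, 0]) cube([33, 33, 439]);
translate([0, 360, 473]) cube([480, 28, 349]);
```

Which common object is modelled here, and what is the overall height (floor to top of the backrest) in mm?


A chair. The overall height is 822 mm.

A slab on four corner posts with a tall panel at the back — a chair. The seat slab sits at z = 439 with thickness 34, and the 349 mm backrest starts at the seat top, so the overall height is 439 + 34 + 349 = 822 mm.


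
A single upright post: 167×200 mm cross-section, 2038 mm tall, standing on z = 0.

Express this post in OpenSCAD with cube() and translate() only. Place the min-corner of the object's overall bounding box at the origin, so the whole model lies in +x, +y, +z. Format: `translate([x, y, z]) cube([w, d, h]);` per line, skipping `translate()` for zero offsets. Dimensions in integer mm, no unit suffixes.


cube([167, 200, 2038]);


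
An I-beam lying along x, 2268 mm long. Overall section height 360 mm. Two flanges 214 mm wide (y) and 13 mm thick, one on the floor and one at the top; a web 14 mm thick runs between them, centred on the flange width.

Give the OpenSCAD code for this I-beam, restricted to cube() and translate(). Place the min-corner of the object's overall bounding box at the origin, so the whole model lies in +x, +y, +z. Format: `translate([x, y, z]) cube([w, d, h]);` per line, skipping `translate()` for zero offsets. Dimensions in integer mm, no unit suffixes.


cube([2268, 214, 13]);
translate([0, 100, 13]) cube([2268, 14, 334]);
translate([0, 0, 347]) cube([2268, 214, 13]);


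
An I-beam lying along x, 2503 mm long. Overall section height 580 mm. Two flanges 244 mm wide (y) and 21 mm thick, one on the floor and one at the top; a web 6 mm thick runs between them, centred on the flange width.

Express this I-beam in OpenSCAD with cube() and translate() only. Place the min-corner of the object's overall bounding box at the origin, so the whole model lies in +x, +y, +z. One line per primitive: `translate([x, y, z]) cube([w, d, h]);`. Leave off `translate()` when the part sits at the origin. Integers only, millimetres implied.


cube([2503, 244, 21]);
translate([0, 119, 21]) cube([2503, 6, 538]);
translate([0, 0, 559]) cube([2503, 244, 21]);


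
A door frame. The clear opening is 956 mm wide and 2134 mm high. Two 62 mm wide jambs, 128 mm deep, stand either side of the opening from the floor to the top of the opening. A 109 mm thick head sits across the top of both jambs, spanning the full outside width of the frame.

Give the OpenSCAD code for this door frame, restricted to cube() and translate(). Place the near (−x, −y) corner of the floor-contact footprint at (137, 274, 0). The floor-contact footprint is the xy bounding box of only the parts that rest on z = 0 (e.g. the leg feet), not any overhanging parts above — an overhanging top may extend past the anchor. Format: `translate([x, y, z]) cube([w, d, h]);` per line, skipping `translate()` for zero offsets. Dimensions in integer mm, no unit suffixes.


translate([137, 274, 0]) cube([62, 128, 2134]);
translate([1155, 274, 0]) cube([62, 128, 2134]);
translate([137, 274, 2134]) cube([1080, 128, 109]);
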